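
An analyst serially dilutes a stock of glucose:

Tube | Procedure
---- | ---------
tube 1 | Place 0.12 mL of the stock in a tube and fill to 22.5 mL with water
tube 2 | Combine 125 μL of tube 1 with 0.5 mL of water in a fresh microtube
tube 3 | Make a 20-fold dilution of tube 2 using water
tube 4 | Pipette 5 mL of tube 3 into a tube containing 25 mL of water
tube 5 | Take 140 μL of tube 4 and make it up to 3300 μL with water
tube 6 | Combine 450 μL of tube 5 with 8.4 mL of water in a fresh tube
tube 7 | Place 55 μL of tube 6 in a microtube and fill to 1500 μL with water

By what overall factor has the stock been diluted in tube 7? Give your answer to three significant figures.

Step 1: 0.12 mL brought to 22.5 mL → factor 22.5/0.12 = 187.5
Step 2: 125 μL + 0.5 mL = 625 μL total → factor 625/125 = 5
Step 3: 20-fold → factor 20
Step 4: 5 mL + 25 mL = 30 mL total → factor 30/5 = 6
Step 5: 140 μL brought to 3300 μL → factor 3300/140 = 23.571
Step 6: 450 μL + 8.4 mL = 8850 μL total → factor 8850/450 = 19.667
Step 7: 55 μL brought to 1500 μL → factor 1500/55 = 27.273
Overall dilution factor = 187.5 × 5 × 20 × 6 × 23.571 × 19.667 × 27.273 = 1.4223 × 10^9

1.42 × 10^9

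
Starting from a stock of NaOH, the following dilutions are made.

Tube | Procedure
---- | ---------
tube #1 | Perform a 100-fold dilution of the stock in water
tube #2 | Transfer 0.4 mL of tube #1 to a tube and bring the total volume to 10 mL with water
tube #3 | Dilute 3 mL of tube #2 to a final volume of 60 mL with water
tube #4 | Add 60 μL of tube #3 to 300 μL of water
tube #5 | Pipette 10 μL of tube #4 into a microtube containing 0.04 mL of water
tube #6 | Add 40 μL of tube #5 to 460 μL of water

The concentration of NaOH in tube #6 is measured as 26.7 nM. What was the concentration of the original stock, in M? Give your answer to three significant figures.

0.501 M

Step 1: 100-fold → factor 100
Step 2: 0.4 mL brought to 10 mL → factor 10/0.4 = 25
Step 3: 3 mL brought to 60 mL → factor 60/3 = 20
Step 4: 60 μL + 300 μL = 360 μL total → factor 360/60 = 6
Step 5: 10 μL + 0.04 mL = 50 μL total → factor 50/10 = 5
Step 6: 40 μL + 460 μL = 500 μL total → factor 500/40 = 12.5
Overall dilution factor = 100 × 25 × 20 × 6 × 5 × 12.5 = 1.875 × 10^7
Stock = 26.7 nM × 1.875 × 10^7 = 5.006 × 10^8 nM = 0.501 M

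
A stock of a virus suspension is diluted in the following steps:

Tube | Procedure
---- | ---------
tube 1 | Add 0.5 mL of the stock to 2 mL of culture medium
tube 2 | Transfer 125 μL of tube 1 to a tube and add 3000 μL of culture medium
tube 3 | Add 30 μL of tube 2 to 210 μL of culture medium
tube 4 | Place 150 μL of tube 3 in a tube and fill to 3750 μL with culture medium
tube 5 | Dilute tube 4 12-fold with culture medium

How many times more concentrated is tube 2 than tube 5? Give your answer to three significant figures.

Step 1: 0.5 mL + 2 mL = 2.5 mL total → factor 2.5/0.5 = 5
Step 2: 125 μL + 3000 μL = 3125 μL total → factor 3125/125 = 25
Step 3: 30 μL + 210 μL = 240 μL total → factor 240/30 = 8
Step 4: 150 μL brought to 3750 μL → factor 3750/150 = 25
Step 5: 12-fold → factor 12
Dilution factor to tube 2 = 125; to tube 5 = 3 × 10^5
[tube 2]/[tube 5] = (factor to tube 5)/(factor to tube 2) = 3 × 10^5/125 = 2.40 × 10^3

2.40 × 10^3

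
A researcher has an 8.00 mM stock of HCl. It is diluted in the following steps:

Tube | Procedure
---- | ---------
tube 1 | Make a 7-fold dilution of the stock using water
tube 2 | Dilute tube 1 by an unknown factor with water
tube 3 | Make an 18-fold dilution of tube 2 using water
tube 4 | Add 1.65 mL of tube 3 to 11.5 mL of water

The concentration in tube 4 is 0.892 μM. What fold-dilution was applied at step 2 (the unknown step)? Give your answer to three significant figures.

8.93-fold

Step 1: 7-fold → factor 7
Step 2: unknown factor x
Step 3: 18-fold → factor 18
Step 4: 1.65 mL + 11.5 mL = 13.15 mL total → factor 13.15/1.65 = 7.9697
Product of known-step factors = 1004.2
Overall factor = 8.00 mM / (0.892 μM) = 8968.6
x = 8968.6 / 1004.2 = 8.93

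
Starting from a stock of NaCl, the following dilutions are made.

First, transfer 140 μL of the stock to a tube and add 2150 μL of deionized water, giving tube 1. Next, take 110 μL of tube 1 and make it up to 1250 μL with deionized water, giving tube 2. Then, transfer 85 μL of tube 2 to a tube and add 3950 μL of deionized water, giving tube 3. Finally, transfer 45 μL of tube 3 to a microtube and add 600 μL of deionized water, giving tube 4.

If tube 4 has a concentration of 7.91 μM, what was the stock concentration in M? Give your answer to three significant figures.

1.00 M

Step 1: 140 μL + 2150 μL = 2290 μL total → factor 2290/140 = 16.357
Step 2: 110 μL brought to 1250 μL → factor 1250/110 = 11.364
Step 3: 85 μL + 3950 μL = 4035 μL total → factor 4035/85 = 47.471
Step 4: 45 μL + 600 μL = 645 μL total → factor 645/45 = 14.333
Overall dilution factor = 16.357 × 11.364 × 47.471 × 14.333 = 1.2647 × 10^5
Stock = 7.91 μM × 1.2647 × 10^5 = 1.000 × 10^6 μM = 1.00 M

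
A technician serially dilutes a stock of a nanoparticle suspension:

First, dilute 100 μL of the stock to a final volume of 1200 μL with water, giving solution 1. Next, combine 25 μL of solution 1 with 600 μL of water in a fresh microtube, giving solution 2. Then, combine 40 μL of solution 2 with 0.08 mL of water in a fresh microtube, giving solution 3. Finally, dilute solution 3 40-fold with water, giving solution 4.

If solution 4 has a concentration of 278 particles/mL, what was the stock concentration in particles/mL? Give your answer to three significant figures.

Step 1: 100 μL brought to 1200 μL → factor 1200/100 = 12
Step 2: 25 μL + 600 μL = 625 μL total → factor 625/25 = 25
Step 3: 40 μL + 0.08 mL = 120 μL total → factor 120/40 = 3
Step 4: 40-fold → factor 40
Overall dilution factor = 12 × 25 × 3 × 40 = 36000
Stock = 278 particles/mL × 36000 = 1.00 × 10^7 particles/mL

1.00 × 10^7 particles/mL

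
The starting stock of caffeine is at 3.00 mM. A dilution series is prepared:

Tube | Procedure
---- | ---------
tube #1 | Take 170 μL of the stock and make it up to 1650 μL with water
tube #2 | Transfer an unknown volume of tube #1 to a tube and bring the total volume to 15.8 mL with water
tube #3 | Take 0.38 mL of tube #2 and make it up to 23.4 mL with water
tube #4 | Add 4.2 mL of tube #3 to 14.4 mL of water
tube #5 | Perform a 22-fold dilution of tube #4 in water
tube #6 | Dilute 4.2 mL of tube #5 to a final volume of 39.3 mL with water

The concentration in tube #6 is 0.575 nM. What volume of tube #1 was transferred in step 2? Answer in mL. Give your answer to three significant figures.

Step 1: 170 μL brought to 1650 μL → factor 1650/170 = 9.7059
Step 2: v brought to 15.8 mL → factor = 15.8 mL/v
Step 3: 0.38 mL brought to 23.4 mL → factor 23.4/0.38 = 61.579
Step 4: 4.2 mL + 14.4 mL = 18.6 mL total → factor 18.6/4.2 = 4.4286
Step 5: 22-fold → factor 22
Step 6: 4.2 mL brought to 39.3 mL → factor 39.3/4.2 = 9.3571
Product of known-step factors = 5.4487 × 10^5
Overall factor = 3.00 mM / (0.575 nM) = 5.2174 × 10^6
Step-2 factor = 5.2174 × 10^6 / 5.4487 × 10^5 = 9.5754
v = 15.8 mL / 9.5754 = 1.65 mL

1.65 mL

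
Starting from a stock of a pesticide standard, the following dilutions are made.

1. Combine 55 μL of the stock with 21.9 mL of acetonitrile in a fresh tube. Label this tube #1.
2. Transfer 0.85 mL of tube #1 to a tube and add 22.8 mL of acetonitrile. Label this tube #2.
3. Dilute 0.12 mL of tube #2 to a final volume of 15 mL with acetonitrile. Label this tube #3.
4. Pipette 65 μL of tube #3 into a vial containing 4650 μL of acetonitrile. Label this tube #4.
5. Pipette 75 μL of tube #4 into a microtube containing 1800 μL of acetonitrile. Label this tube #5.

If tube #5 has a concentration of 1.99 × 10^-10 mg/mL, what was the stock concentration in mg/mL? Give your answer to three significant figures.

0.501 mg/mL

Step 1: 55 μL + 21.9 mL = 21955 μL total → factor 21955/55 = 399.18
Step 2: 0.85 mL + 22.8 mL = 23.65 mL total → factor 23.65/0.85 = 27.824
Step 3: 0.12 mL brought to 15 mL → factor 15/0.12 = 125
Step 4: 65 μL + 4650 μL = 4715 μL total → factor 4715/65 = 72.538
Step 5: 75 μL + 1800 μL = 1875 μL total → factor 1875/75 = 25
Overall dilution factor = 399.18 × 27.824 × 125 × 72.538 × 25 = 2.5177 × 10^9
Stock = 1.99 × 10^-10 mg/mL × 2.5177 × 10^9 = 0.501 mg/mL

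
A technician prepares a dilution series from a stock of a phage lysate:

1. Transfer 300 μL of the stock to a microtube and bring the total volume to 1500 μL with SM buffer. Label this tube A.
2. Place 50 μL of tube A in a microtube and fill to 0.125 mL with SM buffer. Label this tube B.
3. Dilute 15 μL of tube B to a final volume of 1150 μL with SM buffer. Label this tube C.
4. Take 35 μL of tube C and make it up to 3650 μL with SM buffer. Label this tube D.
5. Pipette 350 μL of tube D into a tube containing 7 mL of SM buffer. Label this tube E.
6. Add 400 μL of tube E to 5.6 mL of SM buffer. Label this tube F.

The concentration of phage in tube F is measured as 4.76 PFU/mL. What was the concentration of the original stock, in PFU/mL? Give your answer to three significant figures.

1.50 × 10^8 PFU/mL

Step 1: 300 μL brought to 1500 μL → factor 1500/300 = 5
Step 2: 50 μL brought to 0.125 mL → factor 125/50 = 2.5
Step 3: 15 μL brought to 1150 μL → factor 1150/15 = 76.667
Step 4: 35 μL brought to 3650 μL → factor 3650/35 = 104.29
Step 5: 350 μL + 7 mL = 7350 μL total → factor 7350/350 = 21
Step 6: 400 μL + 5.6 mL = 6000 μL total → factor 6000/400 = 15
Overall dilution factor = 5 × 2.5 × 76.667 × 104.29 × 21 × 15 = 3.1481 × 10^7
Stock = 4.76 PFU/mL × 3.1481 × 10^7 = 1.50 × 10^8 PFU/mL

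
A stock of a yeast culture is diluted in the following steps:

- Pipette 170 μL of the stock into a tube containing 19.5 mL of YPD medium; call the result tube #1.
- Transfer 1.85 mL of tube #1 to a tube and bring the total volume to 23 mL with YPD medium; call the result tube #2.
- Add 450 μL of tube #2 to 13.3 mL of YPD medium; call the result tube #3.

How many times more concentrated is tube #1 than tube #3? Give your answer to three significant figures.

380

Step 1: 170 μL + 19.5 mL = 19670 μL total → factor 19670/170 = 115.71
Step 2: 1.85 mL brought to 23 mL → factor 23/1.85 = 12.432
Step 3: 450 μL + 13.3 mL = 13750 μL total → factor 13750/450 = 30.556
Dilution factor to tube #1 = 115.71; to tube #3 = 43954
[tube #1]/[tube #3] = (factor to tube #3)/(factor to tube #1) = 43954/115.71 = 380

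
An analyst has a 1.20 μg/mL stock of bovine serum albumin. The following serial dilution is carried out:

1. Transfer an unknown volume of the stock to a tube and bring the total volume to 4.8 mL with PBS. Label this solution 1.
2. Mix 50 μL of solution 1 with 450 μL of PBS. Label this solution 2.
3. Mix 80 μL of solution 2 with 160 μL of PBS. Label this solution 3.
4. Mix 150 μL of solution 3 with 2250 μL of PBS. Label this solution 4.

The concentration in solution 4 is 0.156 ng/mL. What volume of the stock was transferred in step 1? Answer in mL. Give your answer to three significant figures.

Step 1: v brought to 4.8 mL → factor = 4.8 mL/v
Step 2: 50 μL + 450 μL = 500 μL total → factor 500/50 = 10
Step 3: 80 μL + 160 μL = 240 μL total → factor 240/80 = 3
Step 4: 150 μL + 2250 μL = 2400 μL total → factor 2400/150 = 16
Product of known-step factors = 480
Overall factor = 1.20 μg/mL / (0.156 ng/mL) = 7692.3
Step-1 factor = 7692.3 / 480 = 16.026
v = 4.8 mL / 16.026 = 0.300 mL

0.300 mL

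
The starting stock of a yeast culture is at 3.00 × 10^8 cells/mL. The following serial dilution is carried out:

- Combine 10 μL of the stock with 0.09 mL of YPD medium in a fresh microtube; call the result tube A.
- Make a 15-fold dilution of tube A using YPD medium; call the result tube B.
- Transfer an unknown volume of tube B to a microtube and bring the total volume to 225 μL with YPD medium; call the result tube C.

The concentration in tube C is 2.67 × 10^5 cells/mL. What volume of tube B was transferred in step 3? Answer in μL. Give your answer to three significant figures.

Step 1: 10 μL + 0.09 mL = 100 μL total → factor 100/10 = 10
Step 2: 15-fold → factor 15
Step 3: v brought to 225 μL → factor = 225 μL/v
Product of known-step factors = 150
Overall factor = 3.00 × 10^8 cells/mL / (2.67 × 10^5 cells/mL) = 1123.6
Step-3 factor = 1123.6 / 150 = 7.4906
v = 225 μL / 7.4906 = 30.0 μL

30.0 μL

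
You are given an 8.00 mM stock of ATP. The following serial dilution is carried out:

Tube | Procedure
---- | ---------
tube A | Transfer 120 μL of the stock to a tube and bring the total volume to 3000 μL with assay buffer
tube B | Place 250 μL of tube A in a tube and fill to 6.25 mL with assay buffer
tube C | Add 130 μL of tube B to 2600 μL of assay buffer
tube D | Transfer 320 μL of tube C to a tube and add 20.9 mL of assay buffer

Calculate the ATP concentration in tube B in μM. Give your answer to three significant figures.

Step 1: 120 μL brought to 3000 μL → factor 3000/120 = 25
Step 2: 250 μL brought to 6.25 mL → factor 6250/250 = 25
Dilution factor through tube B = 25 × 25 = 625
[tube B] = 8.00 mM / 625 = 0.01280 mM = 12.8 μM

12.8 μM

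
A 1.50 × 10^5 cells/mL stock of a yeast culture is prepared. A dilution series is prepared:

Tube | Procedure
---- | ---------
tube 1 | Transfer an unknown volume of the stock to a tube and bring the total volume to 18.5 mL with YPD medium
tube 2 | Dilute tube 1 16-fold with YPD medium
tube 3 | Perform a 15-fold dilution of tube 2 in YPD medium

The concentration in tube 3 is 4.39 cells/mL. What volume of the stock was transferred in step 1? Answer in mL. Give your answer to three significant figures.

0.130 mL

Step 1: v brought to 18.5 mL → factor = 18.5 mL/v
Step 2: 16-fold → factor 16
Step 3: 15-fold → factor 15
Product of known-step factors = 240
Overall factor = 1.50 × 10^5 cells/mL / (4.39 cells/mL) = 34169
Step-1 factor = 34169 / 240 = 142.37
v = 18.5 mL / 142.37 = 0.130 mL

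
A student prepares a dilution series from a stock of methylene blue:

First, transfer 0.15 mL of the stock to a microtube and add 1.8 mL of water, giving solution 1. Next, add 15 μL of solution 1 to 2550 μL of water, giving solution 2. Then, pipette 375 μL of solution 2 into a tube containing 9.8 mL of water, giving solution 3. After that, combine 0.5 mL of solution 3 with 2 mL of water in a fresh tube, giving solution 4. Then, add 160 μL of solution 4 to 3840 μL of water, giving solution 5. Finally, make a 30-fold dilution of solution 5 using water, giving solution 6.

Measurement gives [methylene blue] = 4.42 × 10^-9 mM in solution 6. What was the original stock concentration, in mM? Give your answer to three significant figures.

Step 1: 0.15 mL + 1.8 mL = 1.95 mL total → factor 1.95/0.15 = 13
Step 2: 15 μL + 2550 μL = 2565 μL total → factor 2565/15 = 171
Step 3: 375 μL + 9.8 mL = 10175 μL total → factor 10175/375 = 27.133
Step 4: 0.5 mL + 2 mL = 2.5 mL total → factor 2.5/0.5 = 5
Step 5: 160 μL + 3840 μL = 4000 μL total → factor 4000/160 = 25
Step 6: 30-fold → factor 30
Overall dilution factor = 13 × 171 × 27.133 × 5 × 25 × 30 = 2.2619 × 10^8
Stock = 4.42 × 10^-9 mM × 2.2619 × 10^8 = 1.00 mM

1.00 mM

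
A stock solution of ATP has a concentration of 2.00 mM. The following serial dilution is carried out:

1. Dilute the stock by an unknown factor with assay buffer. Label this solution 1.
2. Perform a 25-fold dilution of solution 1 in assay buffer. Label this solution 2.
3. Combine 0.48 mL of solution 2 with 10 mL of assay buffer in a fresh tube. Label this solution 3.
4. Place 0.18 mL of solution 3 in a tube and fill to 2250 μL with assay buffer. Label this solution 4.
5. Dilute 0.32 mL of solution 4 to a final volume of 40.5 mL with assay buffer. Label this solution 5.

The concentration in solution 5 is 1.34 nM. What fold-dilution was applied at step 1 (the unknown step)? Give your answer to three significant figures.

1.73-fold

Step 1: unknown factor x
Step 2: 25-fold → factor 25
Step 3: 0.48 mL + 10 mL = 10.48 mL total → factor 10.48/0.48 = 21.833
Step 4: 0.18 mL brought to 2250 μL → factor 2.25/0.18 = 12.5
Step 5: 0.32 mL brought to 40.5 mL → factor 40.5/0.32 = 126.56
Product of known-step factors = 8.6353 × 10^5
Overall factor = 2.00 mM / (1.34 nM) = 1.4925 × 10^6
x = 1.4925 × 10^6 / 8.6353 × 10^5 = 1.73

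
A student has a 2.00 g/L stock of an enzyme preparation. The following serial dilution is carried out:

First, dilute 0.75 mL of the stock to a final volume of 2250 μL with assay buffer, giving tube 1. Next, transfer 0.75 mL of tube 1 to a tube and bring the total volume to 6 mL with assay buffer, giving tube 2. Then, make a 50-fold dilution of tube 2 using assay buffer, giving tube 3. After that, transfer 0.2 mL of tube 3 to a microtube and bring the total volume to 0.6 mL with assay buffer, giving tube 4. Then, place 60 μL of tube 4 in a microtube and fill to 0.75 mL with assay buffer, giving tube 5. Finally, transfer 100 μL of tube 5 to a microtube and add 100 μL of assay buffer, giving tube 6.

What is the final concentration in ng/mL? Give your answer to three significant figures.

22.2 ng/mL

Step 1: 0.75 mL brought to 2250 μL → factor 2.25/0.75 = 3
Step 2: 0.75 mL brought to 6 mL → factor 6/0.75 = 8
Step 3: 50-fold → factor 50
Step 4: 0.2 mL brought to 0.6 mL → factor 0.6/0.2 = 3
Step 5: 60 μL brought to 0.75 mL → factor 750/60 = 12.5
Step 6: 100 μL + 100 μL = 200 μL total → factor 200/100 = 2
Overall dilution factor = 3 × 8 × 50 × 3 × 12.5 × 2 = 90000
Final = 2.00 g/L / 90000 = 2.222 × 10^-5 g/L = 22.2 ng/mL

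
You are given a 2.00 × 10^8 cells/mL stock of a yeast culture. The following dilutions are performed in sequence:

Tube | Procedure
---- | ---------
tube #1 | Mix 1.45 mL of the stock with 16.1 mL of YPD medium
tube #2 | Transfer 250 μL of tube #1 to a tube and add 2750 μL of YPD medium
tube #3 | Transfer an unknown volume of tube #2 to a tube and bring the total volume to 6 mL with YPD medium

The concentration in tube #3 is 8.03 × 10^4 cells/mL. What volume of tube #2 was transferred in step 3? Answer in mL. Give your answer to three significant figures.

0.350 mL

Step 1: 1.45 mL + 16.1 mL = 17.55 mL total → factor 17.55/1.45 = 12.103
Step 2: 250 μL + 2750 μL = 3000 μL total → factor 3000/250 = 12
Step 3: v brought to 6 mL → factor = 6 mL/v
Product of known-step factors = 145.24
Overall factor = 2.00 × 10^8 cells/mL / (8.03 × 10^4 cells/mL) = 2490.7
Step-3 factor = 2490.7 / 145.24 = 17.148
v = 6 mL / 17.148 = 0.350 mL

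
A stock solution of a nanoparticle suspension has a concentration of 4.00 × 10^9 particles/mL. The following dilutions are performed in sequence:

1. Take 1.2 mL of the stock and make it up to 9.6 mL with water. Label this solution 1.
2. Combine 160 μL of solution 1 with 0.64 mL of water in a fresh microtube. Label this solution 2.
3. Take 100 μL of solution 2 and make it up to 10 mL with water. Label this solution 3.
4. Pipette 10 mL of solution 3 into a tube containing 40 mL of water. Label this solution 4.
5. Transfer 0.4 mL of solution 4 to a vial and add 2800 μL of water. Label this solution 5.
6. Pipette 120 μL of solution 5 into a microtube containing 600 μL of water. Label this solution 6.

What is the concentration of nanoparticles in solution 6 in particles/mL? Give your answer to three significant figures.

Step 1: 1.2 mL brought to 9.6 mL → factor 9.6/1.2 = 8
Step 2: 160 μL + 0.64 mL = 800 μL total → factor 800/160 = 5
Step 3: 100 μL brought to 10 mL → factor 10000/100 = 100
Step 4: 10 mL + 40 mL = 50 mL total → factor 50/10 = 5
Step 5: 0.4 mL + 2800 μL = 3.2 mL total → factor 3.2/0.4 = 8
Step 6: 120 μL + 600 μL = 720 μL total → factor 720/120 = 6
Overall dilution factor = 8 × 5 × 100 × 5 × 8 × 6 = 9.6 × 10^5
Final = 4.00 × 10^9 particles/mL / 9.6 × 10^5 = 4.17 × 10^3 particles/mL

4.17 × 10^3 particles/mL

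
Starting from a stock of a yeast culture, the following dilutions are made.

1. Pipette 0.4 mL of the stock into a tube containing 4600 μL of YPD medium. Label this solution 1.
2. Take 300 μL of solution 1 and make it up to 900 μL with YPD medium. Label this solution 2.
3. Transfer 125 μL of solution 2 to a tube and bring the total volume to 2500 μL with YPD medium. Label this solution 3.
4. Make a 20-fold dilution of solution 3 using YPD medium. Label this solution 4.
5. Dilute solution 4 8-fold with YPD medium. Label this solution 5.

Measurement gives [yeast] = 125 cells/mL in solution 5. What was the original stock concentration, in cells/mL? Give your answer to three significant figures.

Step 1: 0.4 mL + 4600 μL = 5 mL total → factor 5/0.4 = 12.5
Step 2: 300 μL brought to 900 μL → factor 900/300 = 3
Step 3: 125 μL brought to 2500 μL → factor 2500/125 = 20
Step 4: 20-fold → factor 20
Step 5: 8-fold → factor 8
Overall dilution factor = 12.5 × 3 × 20 × 20 × 8 = 1.2 × 10^5
Stock = 125 cells/mL × 1.2 × 10^5 = 1.50 × 10^7 cells/mL

1.50 × 10^7 cells/mL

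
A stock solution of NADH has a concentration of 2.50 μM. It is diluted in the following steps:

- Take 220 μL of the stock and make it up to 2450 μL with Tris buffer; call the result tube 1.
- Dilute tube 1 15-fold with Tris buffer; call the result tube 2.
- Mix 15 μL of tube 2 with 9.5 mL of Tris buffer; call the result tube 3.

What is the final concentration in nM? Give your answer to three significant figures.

0.0236 nM

Step 1: 220 μL brought to 2450 μL → factor 2450/220 = 11.136
Step 2: 15-fold → factor 15
Step 3: 15 μL + 9.5 mL = 9515 μL total → factor 9515/15 = 634.33
Overall dilution factor = 11.136 × 15 × 634.33 = 1.0596 × 10^5
Final = 2.50 μM / 1.0596 × 10^5 = 2.359 × 10^-5 μM = 0.0236 nM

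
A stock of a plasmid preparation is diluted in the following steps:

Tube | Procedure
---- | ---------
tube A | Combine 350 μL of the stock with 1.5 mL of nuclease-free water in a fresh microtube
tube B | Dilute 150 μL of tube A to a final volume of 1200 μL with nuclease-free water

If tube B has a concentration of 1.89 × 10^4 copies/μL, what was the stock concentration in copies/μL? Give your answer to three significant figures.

Step 1: 350 μL + 1.5 mL = 1850 μL total → factor 1850/350 = 5.2857
Step 2: 150 μL brought to 1200 μL → factor 1200/150 = 8
Overall dilution factor = 5.2857 × 8 = 42.286
Stock = 1.89 × 10^4 copies/μL × 42.286 = 7.99 × 10^5 copies/μL

7.99 × 10^5 copies/μL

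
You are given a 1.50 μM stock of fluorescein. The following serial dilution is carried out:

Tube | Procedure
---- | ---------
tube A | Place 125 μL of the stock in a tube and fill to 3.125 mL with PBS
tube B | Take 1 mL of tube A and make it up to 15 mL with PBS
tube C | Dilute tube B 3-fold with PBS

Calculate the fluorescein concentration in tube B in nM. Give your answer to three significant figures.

4.00 nM

Step 1: 125 μL brought to 3.125 mL → factor 3125/125 = 25
Step 2: 1 mL brought to 15 mL → factor 15/1 = 15
Dilution factor through tube B = 25 × 15 = 375
[tube B] = 1.50 μM / 375 = 0.004000 μM = 4.00 nM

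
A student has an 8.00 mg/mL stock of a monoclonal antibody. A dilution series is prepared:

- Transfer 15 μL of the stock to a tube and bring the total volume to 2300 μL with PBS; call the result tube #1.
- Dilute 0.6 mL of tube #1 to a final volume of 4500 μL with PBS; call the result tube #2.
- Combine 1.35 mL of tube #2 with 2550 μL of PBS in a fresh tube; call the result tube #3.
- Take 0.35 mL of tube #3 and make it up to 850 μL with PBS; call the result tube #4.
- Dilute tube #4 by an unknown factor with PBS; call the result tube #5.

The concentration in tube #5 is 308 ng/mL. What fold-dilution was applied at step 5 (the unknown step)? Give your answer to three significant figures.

3.22-fold

Step 1: 15 μL brought to 2300 μL → factor 2300/15 = 153.33
Step 2: 0.6 mL brought to 4500 μL → factor 4.5/0.6 = 7.5
Step 3: 1.35 mL + 2550 μL = 3.9 mL total → factor 3.9/1.35 = 2.8889
Step 4: 0.35 mL brought to 850 μL → factor 0.85/0.35 = 2.4286
Step 5: unknown factor x
Product of known-step factors = 8068.3
Overall factor = 8.00 mg/mL / (308 ng/mL) = 25974
x = 25974 / 8068.3 = 3.22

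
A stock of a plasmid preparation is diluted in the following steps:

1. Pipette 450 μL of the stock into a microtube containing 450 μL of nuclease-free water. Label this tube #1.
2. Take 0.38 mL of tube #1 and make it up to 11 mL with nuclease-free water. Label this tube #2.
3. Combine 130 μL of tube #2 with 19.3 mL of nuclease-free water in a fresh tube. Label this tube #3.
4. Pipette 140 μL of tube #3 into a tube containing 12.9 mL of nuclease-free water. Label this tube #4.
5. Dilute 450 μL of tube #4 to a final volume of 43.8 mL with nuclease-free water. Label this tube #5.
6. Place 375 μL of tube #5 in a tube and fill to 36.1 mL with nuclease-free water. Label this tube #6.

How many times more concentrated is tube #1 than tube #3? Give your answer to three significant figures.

4.33 × 10^3

Step 1: 450 μL + 450 μL = 900 μL total → factor 900/450 = 2
Step 2: 0.38 mL brought to 11 mL → factor 11/0.38 = 28.947
Step 3: 130 μL + 19.3 mL = 19430 μL total → factor 19430/130 = 149.46
Dilution factor to tube #1 = 2; to tube #3 = 8653
[tube #1]/[tube #3] = (factor to tube #3)/(factor to tube #1) = 8653/2 = 4.33 × 10^3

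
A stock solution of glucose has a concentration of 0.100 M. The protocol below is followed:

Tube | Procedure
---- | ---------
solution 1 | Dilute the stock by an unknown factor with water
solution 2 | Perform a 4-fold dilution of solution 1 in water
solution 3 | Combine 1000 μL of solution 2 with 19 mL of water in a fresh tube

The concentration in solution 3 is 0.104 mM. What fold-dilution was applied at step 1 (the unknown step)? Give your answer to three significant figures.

12.0-fold

Step 1: unknown factor x
Step 2: 4-fold → factor 4
Step 3: 1000 μL + 19 mL = 20000 μL total → factor 20000/1000 = 20
Product of known-step factors = 80
Overall factor = 0.100 M / (0.104 mM) = 961.54
x = 961.54 / 80 = 12.0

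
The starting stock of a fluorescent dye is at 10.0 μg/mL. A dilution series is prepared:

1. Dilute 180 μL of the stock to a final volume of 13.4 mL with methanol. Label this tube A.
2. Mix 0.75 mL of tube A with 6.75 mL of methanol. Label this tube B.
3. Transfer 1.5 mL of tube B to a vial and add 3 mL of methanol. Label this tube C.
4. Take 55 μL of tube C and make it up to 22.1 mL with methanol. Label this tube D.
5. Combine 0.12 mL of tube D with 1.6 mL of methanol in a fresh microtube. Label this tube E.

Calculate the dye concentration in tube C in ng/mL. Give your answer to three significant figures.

4.48 ng/mL

Step 1: 180 μL brought to 13.4 mL → factor 13400/180 = 74.444
Step 2: 0.75 mL + 6.75 mL = 7.5 mL total → factor 7.5/0.75 = 10
Step 3: 1.5 mL + 3 mL = 4.5 mL total → factor 4.5/1.5 = 3
Dilution factor through tube C = 74.444 × 10 × 3 = 2233.3
[tube C] = 10.0 μg/mL / 2233.3 = 0.004478 μg/mL = 4.48 ng/mL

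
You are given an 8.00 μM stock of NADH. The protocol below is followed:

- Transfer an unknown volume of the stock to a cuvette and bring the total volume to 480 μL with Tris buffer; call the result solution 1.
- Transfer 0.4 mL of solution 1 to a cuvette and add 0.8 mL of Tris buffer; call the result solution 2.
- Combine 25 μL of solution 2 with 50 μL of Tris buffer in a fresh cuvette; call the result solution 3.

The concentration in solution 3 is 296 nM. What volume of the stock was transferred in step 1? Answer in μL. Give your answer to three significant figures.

160 μL

Step 1: v brought to 480 μL → factor = 480 μL/v
Step 2: 0.4 mL + 0.8 mL = 1.2 mL total → factor 1.2/0.4 = 3
Step 3: 25 μL + 50 μL = 75 μL total → factor 75/25 = 3
Product of known-step factors = 9
Overall factor = 8.00 μM / (296 nM) = 27.027
Step-1 factor = 27.027 / 9 = 3.003
v = 480 μL / 3.003 = 160 μL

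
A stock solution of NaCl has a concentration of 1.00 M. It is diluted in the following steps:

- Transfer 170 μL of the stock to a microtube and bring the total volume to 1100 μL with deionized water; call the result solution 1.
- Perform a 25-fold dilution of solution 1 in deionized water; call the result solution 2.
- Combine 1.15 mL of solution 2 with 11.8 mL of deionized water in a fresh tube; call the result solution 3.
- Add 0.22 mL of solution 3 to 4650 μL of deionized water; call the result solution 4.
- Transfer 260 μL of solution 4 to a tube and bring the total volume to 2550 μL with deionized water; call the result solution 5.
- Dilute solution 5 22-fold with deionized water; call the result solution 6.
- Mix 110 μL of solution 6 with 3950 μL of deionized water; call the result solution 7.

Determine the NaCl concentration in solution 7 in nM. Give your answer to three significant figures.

Step 1: 170 μL brought to 1100 μL → factor 1100/170 = 6.4706
Step 2: 25-fold → factor 25
Step 3: 1.15 mL + 11.8 mL = 12.95 mL total → factor 12.95/1.15 = 11.261
Step 4: 0.22 mL + 4650 μL = 4.87 mL total → factor 4.87/0.22 = 22.136
Step 5: 260 μL brought to 2550 μL → factor 2550/260 = 9.8077
Step 6: 22-fold → factor 22
Step 7: 110 μL + 3950 μL = 4060 μL total → factor 4060/110 = 36.909
Overall dilution factor = 6.4706 × 25 × 11.261 × 22.136 × 9.8077 × 22 × 36.909 = 3.2113 × 10^8
Final = 1.00 M / 3.2113 × 10^8 = 3.114 × 10^-9 M = 3.11 nM

3.11 nM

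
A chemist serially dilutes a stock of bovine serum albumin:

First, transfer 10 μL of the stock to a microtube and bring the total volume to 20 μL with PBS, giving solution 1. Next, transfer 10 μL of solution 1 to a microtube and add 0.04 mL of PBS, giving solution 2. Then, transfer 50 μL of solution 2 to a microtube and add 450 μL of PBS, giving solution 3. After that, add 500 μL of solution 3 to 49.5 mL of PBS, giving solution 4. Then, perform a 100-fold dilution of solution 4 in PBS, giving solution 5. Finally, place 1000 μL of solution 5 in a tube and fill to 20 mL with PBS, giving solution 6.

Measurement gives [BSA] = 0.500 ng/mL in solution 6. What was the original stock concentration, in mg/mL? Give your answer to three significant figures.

Step 1: 10 μL brought to 20 μL → factor 20/10 = 2
Step 2: 10 μL + 0.04 mL = 50 μL total → factor 50/10 = 5
Step 3: 50 μL + 450 μL = 500 μL total → factor 500/50 = 10
Step 4: 500 μL + 49.5 mL = 50000 μL total → factor 50000/500 = 100
Step 5: 100-fold → factor 100
Step 6: 1000 μL brought to 20 mL → factor 20000/1000 = 20
Overall dilution factor = 2 × 5 × 10 × 100 × 100 × 20 = 2 × 10^7
Stock = 0.500 ng/mL × 2 × 10^7 = 1.000 × 10^7 ng/mL = 10.0 mg/mL

10.0 mg/mL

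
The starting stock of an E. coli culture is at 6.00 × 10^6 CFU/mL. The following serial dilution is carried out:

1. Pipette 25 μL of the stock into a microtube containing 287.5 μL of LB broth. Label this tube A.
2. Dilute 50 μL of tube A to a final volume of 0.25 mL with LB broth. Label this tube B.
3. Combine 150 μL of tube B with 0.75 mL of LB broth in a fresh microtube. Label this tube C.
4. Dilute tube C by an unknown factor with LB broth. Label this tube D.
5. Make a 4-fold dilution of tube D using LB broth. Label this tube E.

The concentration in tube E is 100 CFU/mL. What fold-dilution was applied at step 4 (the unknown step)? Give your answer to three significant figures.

40.0-fold

Step 1: 25 μL + 287.5 μL = 312.5 μL total → factor 312.5/25 = 12.5
Step 2: 50 μL brought to 0.25 mL → factor 250/50 = 5
Step 3: 150 μL + 0.75 mL = 900 μL total → factor 900/150 = 6
Step 4: unknown factor x
Step 5: 4-fold → factor 4
Product of known-step factors = 1500
Overall factor = 6.00 × 10^6 CFU/mL / (100 CFU/mL) = 60000
x = 60000 / 1500 = 40.0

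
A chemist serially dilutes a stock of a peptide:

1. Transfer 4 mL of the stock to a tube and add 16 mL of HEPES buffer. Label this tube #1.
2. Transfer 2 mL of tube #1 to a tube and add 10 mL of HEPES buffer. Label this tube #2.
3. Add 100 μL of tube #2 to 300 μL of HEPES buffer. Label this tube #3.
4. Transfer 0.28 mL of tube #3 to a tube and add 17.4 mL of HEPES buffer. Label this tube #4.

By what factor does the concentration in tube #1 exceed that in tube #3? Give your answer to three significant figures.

Step 1: 4 mL + 16 mL = 20 mL total → factor 20/4 = 5
Step 2: 2 mL + 10 mL = 12 mL total → factor 12/2 = 6
Step 3: 100 μL + 300 μL = 400 μL total → factor 400/100 = 4
Dilution factor to tube #1 = 5; to tube #3 = 120
[tube #1]/[tube #3] = (factor to tube #3)/(factor to tube #1) = 120/5 = 24.0

24.0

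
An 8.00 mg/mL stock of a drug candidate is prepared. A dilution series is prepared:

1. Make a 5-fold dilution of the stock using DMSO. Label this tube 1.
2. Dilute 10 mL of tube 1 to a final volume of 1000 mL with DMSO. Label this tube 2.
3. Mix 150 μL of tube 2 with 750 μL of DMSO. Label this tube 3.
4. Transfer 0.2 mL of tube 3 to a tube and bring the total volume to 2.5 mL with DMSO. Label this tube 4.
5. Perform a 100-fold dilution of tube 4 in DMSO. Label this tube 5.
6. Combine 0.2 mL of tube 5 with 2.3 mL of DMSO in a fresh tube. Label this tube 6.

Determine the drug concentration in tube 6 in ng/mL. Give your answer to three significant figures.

0.171 ng/mL

Step 1: 5-fold → factor 5
Step 2: 10 mL brought to 1000 mL → factor 1000/10 = 100
Step 3: 150 μL + 750 μL = 900 μL total → factor 900/150 = 6
Step 4: 0.2 mL brought to 2.5 mL → factor 2.5/0.2 = 12.5
Step 5: 100-fold → factor 100
Step 6: 0.2 mL + 2.3 mL = 2.5 mL total → factor 2.5/0.2 = 12.5
Overall dilution factor = 5 × 100 × 6 × 12.5 × 100 × 12.5 = 4.6875 × 10^7
Final = 8.00 mg/mL / 4.6875 × 10^7 = 1.707 × 10^-7 mg/mL = 0.171 ng/mL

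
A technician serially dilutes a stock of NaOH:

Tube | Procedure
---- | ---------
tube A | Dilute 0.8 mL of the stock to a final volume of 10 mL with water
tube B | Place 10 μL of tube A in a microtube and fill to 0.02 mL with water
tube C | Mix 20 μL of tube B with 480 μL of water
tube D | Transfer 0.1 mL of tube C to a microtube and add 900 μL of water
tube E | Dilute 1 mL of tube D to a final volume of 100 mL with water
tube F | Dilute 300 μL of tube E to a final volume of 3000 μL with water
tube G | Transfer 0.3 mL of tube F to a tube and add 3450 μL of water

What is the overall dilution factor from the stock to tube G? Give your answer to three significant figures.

Step 1: 0.8 mL brought to 10 mL → factor 10/0.8 = 12.5
Step 2: 10 μL brought to 0.02 mL → factor 20/10 = 2
Step 3: 20 μL + 480 μL = 500 μL total → factor 500/20 = 25
Step 4: 0.1 mL + 900 μL = 1 mL total → factor 1/0.1 = 10
Step 5: 1 mL brought to 100 mL → factor 100/1 = 100
Step 6: 300 μL brought to 3000 μL → factor 3000/300 = 10
Step 7: 0.3 mL + 3450 μL = 3.75 mL total → factor 3.75/0.3 = 12.5
Overall dilution factor = 12.5 × 2 × 25 × 10 × 100 × 10 × 12.5 = 7.8125 × 10^7

7.81 × 10^7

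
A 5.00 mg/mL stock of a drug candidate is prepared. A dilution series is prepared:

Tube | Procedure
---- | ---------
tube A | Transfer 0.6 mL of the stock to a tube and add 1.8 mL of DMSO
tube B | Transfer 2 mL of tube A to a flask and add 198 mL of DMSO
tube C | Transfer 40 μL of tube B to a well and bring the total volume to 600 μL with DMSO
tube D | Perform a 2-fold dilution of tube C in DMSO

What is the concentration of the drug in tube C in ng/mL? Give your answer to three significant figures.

833 ng/mL

Step 1: 0.6 mL + 1.8 mL = 2.4 mL total → factor 2.4/0.6 = 4
Step 2: 2 mL + 198 mL = 200 mL total → factor 200/2 = 100
Step 3: 40 μL brought to 600 μL → factor 600/40 = 15
Dilution factor through tube C = 4 × 100 × 15 = 6000
[tube C] = 5.00 mg/mL / 6000 = 0.0008333 mg/mL = 833 ng/mL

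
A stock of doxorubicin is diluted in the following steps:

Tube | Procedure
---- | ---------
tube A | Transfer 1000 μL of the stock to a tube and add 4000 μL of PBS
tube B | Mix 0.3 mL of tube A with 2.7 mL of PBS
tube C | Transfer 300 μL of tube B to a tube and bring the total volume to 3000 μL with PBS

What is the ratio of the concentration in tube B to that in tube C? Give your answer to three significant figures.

10.0

Step 1: 1000 μL + 4000 μL = 5000 μL total → factor 5000/1000 = 5
Step 2: 0.3 mL + 2.7 mL = 3 mL total → factor 3/0.3 = 10
Step 3: 300 μL brought to 3000 μL → factor 3000/300 = 10
Dilution factor to tube B = 50; to tube C = 500
[tube B]/[tube C] = (factor to tube C)/(factor to tube B) = 500/50 = 10.0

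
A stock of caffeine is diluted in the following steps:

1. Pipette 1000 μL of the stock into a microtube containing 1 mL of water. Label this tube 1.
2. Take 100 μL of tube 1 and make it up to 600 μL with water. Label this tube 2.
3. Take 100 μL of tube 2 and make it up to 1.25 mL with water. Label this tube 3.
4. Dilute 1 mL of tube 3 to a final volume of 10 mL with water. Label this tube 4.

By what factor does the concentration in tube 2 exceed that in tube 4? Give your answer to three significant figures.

Step 1: 1000 μL + 1 mL = 2000 μL total → factor 2000/1000 = 2
Step 2: 100 μL brought to 600 μL → factor 600/100 = 6
Step 3: 100 μL brought to 1.25 mL → factor 1250/100 = 12.5
Step 4: 1 mL brought to 10 mL → factor 10/1 = 10
Dilution factor to tube 2 = 12; to tube 4 = 1500
[tube 2]/[tube 4] = (factor to tube 4)/(factor to tube 2) = 1500/12 = 125

125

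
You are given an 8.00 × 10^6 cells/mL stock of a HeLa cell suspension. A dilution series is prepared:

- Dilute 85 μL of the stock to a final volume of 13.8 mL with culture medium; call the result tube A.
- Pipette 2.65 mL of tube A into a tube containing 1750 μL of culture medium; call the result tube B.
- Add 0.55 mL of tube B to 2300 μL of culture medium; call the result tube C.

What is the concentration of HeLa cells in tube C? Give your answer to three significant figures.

5.73 × 10^3 cells/mL

Step 1: 85 μL brought to 13.8 mL → factor 13800/85 = 162.35
Step 2: 2.65 mL + 1750 μL = 4.4 mL total → factor 4.4/2.65 = 1.6604
Step 3: 0.55 mL + 2300 μL = 2.85 mL total → factor 2.85/0.55 = 5.1818
Overall dilution factor = 162.35 × 1.6604 × 5.1818 = 1396.8
Final = 8.00 × 10^6 cells/mL / 1396.8 = 5.73 × 10^3 cells/mL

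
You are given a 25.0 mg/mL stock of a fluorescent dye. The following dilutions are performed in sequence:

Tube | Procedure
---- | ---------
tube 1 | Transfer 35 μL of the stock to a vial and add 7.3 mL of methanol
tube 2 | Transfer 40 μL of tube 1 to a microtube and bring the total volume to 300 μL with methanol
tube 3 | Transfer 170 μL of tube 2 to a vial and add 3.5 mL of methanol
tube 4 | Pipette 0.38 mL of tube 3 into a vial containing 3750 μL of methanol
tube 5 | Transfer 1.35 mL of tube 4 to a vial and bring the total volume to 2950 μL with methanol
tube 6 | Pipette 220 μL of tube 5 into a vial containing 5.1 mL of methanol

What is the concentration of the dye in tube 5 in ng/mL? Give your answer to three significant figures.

Step 1: 35 μL + 7.3 mL = 7335 μL total → factor 7335/35 = 209.57
Step 2: 40 μL brought to 300 μL → factor 300/40 = 7.5
Step 3: 170 μL + 3.5 mL = 3670 μL total → factor 3670/170 = 21.588
Step 4: 0.38 mL + 3750 μL = 4.13 mL total → factor 4.13/0.38 = 10.868
Step 5: 1.35 mL brought to 2950 μL → factor 2.95/1.35 = 2.1852
Dilution factor through tube 5 = 209.57 × 7.5 × 21.588 × 10.868 × 2.1852 = 8.0587 × 10^5
[tube 5] = 25.0 mg/mL / 8.0587 × 10^5 = 3.102 × 10^-5 mg/mL = 31.0 ng/mL

31.0 ng/mL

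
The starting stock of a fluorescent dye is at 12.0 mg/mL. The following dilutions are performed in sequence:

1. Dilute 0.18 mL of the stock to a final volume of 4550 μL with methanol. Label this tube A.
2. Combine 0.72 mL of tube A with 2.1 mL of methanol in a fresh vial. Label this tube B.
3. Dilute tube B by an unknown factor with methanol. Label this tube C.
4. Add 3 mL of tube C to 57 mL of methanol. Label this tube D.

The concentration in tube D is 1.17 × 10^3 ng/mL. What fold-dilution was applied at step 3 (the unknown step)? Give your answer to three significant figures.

Step 1: 0.18 mL brought to 4550 μL → factor 4.55/0.18 = 25.278
Step 2: 0.72 mL + 2.1 mL = 2.82 mL total → factor 2.82/0.72 = 3.9167
Step 3: unknown factor x
Step 4: 3 mL + 57 mL = 60 mL total → factor 60/3 = 20
Product of known-step factors = 1980.1
Overall factor = 12.0 mg/mL / (1.17 × 10^3 ng/mL) = 10256
x = 10256 / 1980.1 = 5.18

5.18-fold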